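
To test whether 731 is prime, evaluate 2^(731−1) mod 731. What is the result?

4

2^1 ≡ 2 (mod 731)
2^2 ≡ 2^2 = 4 ≡ 4 (mod 731)
2^4 ≡ 4^2 = 16 ≡ 16 (mod 731)
2^8 ≡ 16^2 = 256 ≡ 256 (mod 731)
2^16 ≡ 256^2 = 65536 ≡ 477 (mod 731)
2^32 ≡ 477^2 = 227529 ≡ 188 (mod 731)
2^64 ≡ 188^2 = 35344 ≡ 256 (mod 731)
2^128 ≡ 256^2 = 65536 ≡ 477 (mod 731)
2^256 ≡ 477^2 = 227529 ≡ 188 (mod 731)
2^512 ≡ 188^2 = 35344 ≡ 256 (mod 731)
730 = 512 + 128 + 64 + 16 + 8 + 2 in binary powers of 2.
So 2^730 ≡ 256 · 477 · 256 · 477 · 256 · 4 ≡ 4 (mod 731).
Since 4 ≠ 1, base 2 is a Fermat witness: 731 is composite.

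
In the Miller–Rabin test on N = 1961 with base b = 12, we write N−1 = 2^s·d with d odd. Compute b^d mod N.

1217

1961 − 1 = 1960 = 2^3 · 245, so d = 245.
12^1 ≡ 12 (mod 1961)
12^2 ≡ 12^2 = 144 ≡ 144 (mod 1961)
12^4 ≡ 144^2 = 20736 ≡ 1126 (mod 1961)
12^8 ≡ 1126^2 = 1267876 ≡ 1070 (mod 1961)
12^16 ≡ 1070^2 = 1144900 ≡ 1637 (mod 1961)
12^32 ≡ 1637^2 = 2679769 ≡ 1043 (mod 1961)
12^64 ≡ 1043^2 = 1087849 ≡ 1455 (mod 1961)
12^128 ≡ 1455^2 = 2117025 ≡ 1106 (mod 1961)
245 = 128 + 64 + 32 + 16 + 4 + 1 in binary powers of 2.
So 12^245 ≡ 1106 · 1455 · 1043 · 1637 · 1126 · 12 ≡ 1217 (mod 1961).
Squaring chain: 1217 → 534 → 811; never reaches −1, so base 12 is a Miller–Rabin witness that 1961 is composite.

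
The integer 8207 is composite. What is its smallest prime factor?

8207 is odd.
Digit sum 17, not divisible by 3.
Ends in 7: not divisible by 5.
7: 8207 = 7·1172 + 3
11: 8207 = 11·746 + 1
13: 8207 = 13·631 + 4
17: 8207 = 17·482 + 13
19: 8207 = 19·431 + 18
23: 8207 = 23·356 + 19
29: 8207 = 29·283

29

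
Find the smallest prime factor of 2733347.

41

2733347 is odd.
Digit sum 29, not divisible by 3.
Ends in 7: not divisible by 5.
7: 2733347 = 7·390478 + 1
11: 2733347 = 11·248486 + 1
13: 2733347 = 13·210257 + 6
17: 2733347 = 17·160785 + 2
19: 2733347 = 19·143860 + 7
23: 2733347 = 23·118841 + 4
29: 2733347 = 29·94253 + 10
31: 2733347 = 31·88172 + 15
37: 2733347 = 37·73874 + 9
41: 2733347 = 41·66667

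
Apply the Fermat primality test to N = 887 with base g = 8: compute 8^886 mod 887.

1

8^1 ≡ 8 (mod 887)
8^2 ≡ 8^2 = 64 ≡ 64 (mod 887)
8^4 ≡ 64^2 = 4096 ≡ 548 (mod 887)
8^8 ≡ 548^2 = 300304 ≡ 498 (mod 887)
8^16 ≡ 498^2 = 248004 ≡ 531 (mod 887)
8^32 ≡ 531^2 = 281961 ≡ 782 (mod 887)
8^64 ≡ 782^2 = 611524 ≡ 381 (mod 887)
8^128 ≡ 381^2 = 145161 ≡ 580 (mod 887)
8^256 ≡ 580^2 = 336400 ≡ 227 (mod 887)
8^512 ≡ 227^2 = 51529 ≡ 83 (mod 887)
886 = 512 + 256 + 64 + 32 + 16 + 4 + 2 in binary powers of 2.
So 8^886 ≡ 83 · 227 · 381 · 782 · 531 · 548 · 64 ≡ 1 (mod 887).
Since the result is 1, base 8 gives no evidence that 887 is composite.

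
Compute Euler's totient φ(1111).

Factor: 1111 = 11 · 101.
φ(1111) = (11−1) · (101−1) = 10 · 100 = 1000.

1000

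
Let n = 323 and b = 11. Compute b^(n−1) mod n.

87

11^1 ≡ 11 (mod 323)
11^2 ≡ 11^2 = 121 ≡ 121 (mod 323)
11^4 ≡ 121^2 = 14641 ≡ 106 (mod 323)
11^8 ≡ 106^2 = 11236 ≡ 254 (mod 323)
11^16 ≡ 254^2 = 64516 ≡ 239 (mod 323)
11^32 ≡ 239^2 = 57121 ≡ 273 (mod 323)
11^64 ≡ 273^2 = 74529 ≡ 239 (mod 323)
11^128 ≡ 239^2 = 57121 ≡ 273 (mod 323)
11^256 ≡ 273^2 = 74529 ≡ 239 (mod 323)
322 = 256 + 64 + 2 in binary powers of 2.
So 11^322 ≡ 239 · 239 · 121 ≡ 87 (mod 323).
Since 87 ≠ 1, base 11 is a Fermat witness: 323 is composite.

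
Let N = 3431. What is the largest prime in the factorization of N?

3431 = 47 · 73
73 is prime.
So 3431 = 47 · 73; the largest prime factor is 73.

73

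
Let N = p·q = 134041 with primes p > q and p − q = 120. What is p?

431

Since p = q + 120, we have 134041 = q(q + 120), so q² + 120q − 134041 = 0.
Discriminant: 120² + 4·134041 = 14400 + 536164 = 550564; √550564 = 742.
q = (−120 + 742)/2 = 311, and p = q + 120 = 431.
Check: 311 · 431 = 134041.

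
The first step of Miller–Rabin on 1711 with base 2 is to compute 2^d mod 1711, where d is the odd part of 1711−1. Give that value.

1711 − 1 = 1710 = 2^1 · 855, so d = 855.
2^1 ≡ 2 (mod 1711)
2^2 ≡ 2^2 = 4 ≡ 4 (mod 1711)
2^4 ≡ 4^2 = 16 ≡ 16 (mod 1711)
2^8 ≡ 16^2 = 256 ≡ 256 (mod 1711)
2^16 ≡ 256^2 = 65536 ≡ 518 (mod 1711)
2^32 ≡ 518^2 = 268324 ≡ 1408 (mod 1711)
2^64 ≡ 1408^2 = 1982464 ≡ 1126 (mod 1711)
2^128 ≡ 1126^2 = 1267876 ≡ 25 (mod 1711)
2^256 ≡ 25^2 = 625 ≡ 625 (mod 1711)
2^512 ≡ 625^2 = 390625 ≡ 517 (mod 1711)
855 = 512 + 256 + 64 + 16 + 4 + 2 + 1 in binary powers of 2.
So 2^855 ≡ 517 · 625 · 1126 · 518 · 16 · 4 · 2 ≡ 549 (mod 1711).
Squaring chain: 549; never reaches −1, so base 2 is a Miller–Rabin witness that 1711 is composite.

549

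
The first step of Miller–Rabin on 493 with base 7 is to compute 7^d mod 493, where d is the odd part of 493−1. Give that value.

371

493 − 1 = 492 = 2^2 · 123, so d = 123.
7^1 ≡ 7 (mod 493)
7^2 ≡ 7^2 = 49 ≡ 49 (mod 493)
7^4 ≡ 49^2 = 2401 ≡ 429 (mod 493)
7^8 ≡ 429^2 = 184041 ≡ 152 (mod 493)
7^16 ≡ 152^2 = 23104 ≡ 426 (mod 493)
7^32 ≡ 426^2 = 181476 ≡ 52 (mod 493)
7^64 ≡ 52^2 = 2704 ≡ 239 (mod 493)
123 = 64 + 32 + 16 + 8 + 2 + 1 in binary powers of 2.
So 7^123 ≡ 239 · 52 · 426 · 152 · 49 · 7 ≡ 371 (mod 493).
Squaring chain: 371 → 94; never reaches −1, so base 7 is a Miller–Rabin witness that 493 is composite.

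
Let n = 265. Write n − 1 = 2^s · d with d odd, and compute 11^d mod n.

131

265 − 1 = 264 = 2^3 · 33, so d = 33.
11^1 ≡ 11 (mod 265)
11^2 ≡ 11^2 = 121 ≡ 121 (mod 265)
11^4 ≡ 121^2 = 14641 ≡ 66 (mod 265)
11^8 ≡ 66^2 = 4356 ≡ 116 (mod 265)
11^16 ≡ 116^2 = 13456 ≡ 206 (mod 265)
11^32 ≡ 206^2 = 42436 ≡ 36 (mod 265)
33 = 32 + 1 in binary powers of 2.
So 11^33 ≡ 36 · 11 ≡ 131 (mod 265).
Squaring chain: 131 → 201 → 121; never reaches −1, so base 11 is a Miller–Rabin witness that 265 is composite.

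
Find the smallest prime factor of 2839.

17

2839 is odd.
Digit sum 22, not divisible by 3.
Ends in 9: not divisible by 5.
7: 2839 = 7·405 + 4
11: 2839 = 11·258 + 1
13: 2839 = 13·218 + 5
17: 2839 = 17·167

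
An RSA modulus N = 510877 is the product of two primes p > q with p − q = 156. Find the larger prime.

797

Since p = q + 156, we have 510877 = q(q + 156), so q² + 156q − 510877 = 0.
Discriminant: 156² + 4·510877 = 24336 + 2043508 = 2067844; √2067844 = 1438.
q = (−156 + 1438)/2 = 641, and p = q + 156 = 797.
Check: 641 · 797 = 510877.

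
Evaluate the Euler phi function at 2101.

1900

Factor: 2101 = 11 · 191.
φ(2101) = (11−1) · (191−1) = 10 · 190 = 1900.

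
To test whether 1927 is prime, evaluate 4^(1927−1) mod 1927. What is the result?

1390

4^1 ≡ 4 (mod 1927)
4^2 ≡ 4^2 = 16 ≡ 16 (mod 1927)
4^4 ≡ 16^2 = 256 ≡ 256 (mod 1927)
4^8 ≡ 256^2 = 65536 ≡ 18 (mod 1927)
4^16 ≡ 18^2 = 324 ≡ 324 (mod 1927)
4^32 ≡ 324^2 = 104976 ≡ 918 (mod 1927)
4^64 ≡ 918^2 = 842724 ≡ 625 (mod 1927)
4^128 ≡ 625^2 = 390625 ≡ 1371 (mod 1927)
4^256 ≡ 1371^2 = 1879641 ≡ 816 (mod 1927)
4^512 ≡ 816^2 = 665856 ≡ 1041 (mod 1927)
4^1024 ≡ 1041^2 = 1083681 ≡ 707 (mod 1927)
1926 = 1024 + 512 + 256 + 128 + 4 + 2 in binary powers of 2.
So 4^1926 ≡ 707 · 1041 · 816 · 1371 · 256 · 16 ≡ 1390 (mod 1927).
Since 1390 ≠ 1, base 4 is a Fermat witness: 1927 is composite.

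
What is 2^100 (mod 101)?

1

2^1 ≡ 2 (mod 101)
2^2 ≡ 2^2 = 4 ≡ 4 (mod 101)
2^4 ≡ 4^2 = 16 ≡ 16 (mod 101)
2^8 ≡ 16^2 = 256 ≡ 54 (mod 101)
2^16 ≡ 54^2 = 2916 ≡ 88 (mod 101)
2^32 ≡ 88^2 = 7744 ≡ 68 (mod 101)
2^64 ≡ 68^2 = 4624 ≡ 79 (mod 101)
100 = 64 + 32 + 4 in binary powers of 2.
So 2^100 ≡ 79 · 68 · 16 ≡ 1 (mod 101).
Since the result is 1, base 2 gives no evidence that 101 is composite.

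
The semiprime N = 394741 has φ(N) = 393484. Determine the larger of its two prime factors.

659

φ(n) = (p−1)(q−1) = n − (p+q) + 1, so p + q = 394741 − 393484 + 1 = 1258.
p and q are the roots of t² − 1258t + 394741 = 0.
Discriminant: 1258² − 4·394741 = 1582564 − 1578964 = 3600; √3600 = 60.
q = (1258 − 60)/2 = 599, p = (1258 + 60)/2 = 659.
Check: 599 · 659 = 394741.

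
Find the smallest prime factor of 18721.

18721 is odd.
Digit sum 19, not divisible by 3.
Ends in 1: not divisible by 5.
7: 18721 = 7·2674 + 3
11: 18721 = 11·1701 + 10
13: 18721 = 13·1440 + 1
17: 18721 = 17·1101 + 4
19: 18721 = 19·985 + 6
23: 18721 = 23·813 + 22
29: 18721 = 29·645 + 16
31: 18721 = 31·603 + 28
37: 18721 = 37·505 + 36
41: 18721 = 41·456 + 25
43: 18721 = 43·435 + 16
47: 18721 = 47·398 + 15
53: 18721 = 53·353 + 12
59: 18721 = 59·317 + 18
61: 18721 = 61·306 + 55
67: 18721 = 67·279 + 28
71: 18721 = 71·263 + 48
73: 18721 = 73·256 + 33
79: 18721 = 79·236 + 77
83: 18721 = 83·225 + 46
89: 18721 = 89·210 + 31
97: 18721 = 97·193

97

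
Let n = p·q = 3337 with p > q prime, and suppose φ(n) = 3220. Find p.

φ(n) = (p−1)(q−1) = n − (p+q) + 1, so p + q = 3337 − 3220 + 1 = 118.
p and q are the roots of t² − 118t + 3337 = 0.
Discriminant: 118² − 4·3337 = 13924 − 13348 = 576; √576 = 24.
q = (118 − 24)/2 = 47, p = (118 + 24)/2 = 71.
Check: 47 · 71 = 3337.

71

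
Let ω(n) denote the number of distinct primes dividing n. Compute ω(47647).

3

47647 = 29 · 1643
1643 = 31 · 53
47647 = 29 · 31 · 53, which has 3 distinct prime factors.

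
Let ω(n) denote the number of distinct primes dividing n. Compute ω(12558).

5

12558 = 2 · 6279
6279 = 3 · 2093
2093 = 7 · 299
299 = 13 · 23
12558 = 2 · 3 · 7 · 13 · 23, which has 5 distinct prime factors.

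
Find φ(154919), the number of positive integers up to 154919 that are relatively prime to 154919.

146016

Factor: 154919 = 37 · 53 · 79.
φ(154919) = (37−1) · (53−1) · (79−1) = 36 · 52 · 78 = 146016.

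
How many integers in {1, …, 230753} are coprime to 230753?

Factor: 230753 = 29 · 73 · 109.
φ(230753) = (29−1) · (73−1) · (109−1) = 28 · 72 · 108 = 217728.

217728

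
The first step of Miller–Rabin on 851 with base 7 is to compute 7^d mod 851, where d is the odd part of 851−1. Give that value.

419

851 − 1 = 850 = 2^1 · 425, so d = 425.
7^1 ≡ 7 (mod 851)
7^2 ≡ 7^2 = 49 ≡ 49 (mod 851)
7^4 ≡ 49^2 = 2401 ≡ 699 (mod 851)
7^8 ≡ 699^2 = 488601 ≡ 127 (mod 851)
7^16 ≡ 127^2 = 16129 ≡ 811 (mod 851)
7^32 ≡ 811^2 = 657721 ≡ 749 (mod 851)
7^64 ≡ 749^2 = 561001 ≡ 192 (mod 851)
7^128 ≡ 192^2 = 36864 ≡ 271 (mod 851)
7^256 ≡ 271^2 = 73441 ≡ 255 (mod 851)
425 = 256 + 128 + 32 + 8 + 1 in binary powers of 2.
So 7^425 ≡ 255 · 271 · 749 · 127 · 7 ≡ 419 (mod 851).
Squaring chain: 419; never reaches −1, so base 7 is a Miller–Rabin witness that 851 is composite.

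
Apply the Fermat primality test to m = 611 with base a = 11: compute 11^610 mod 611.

335

11^1 ≡ 11 (mod 611)
11^2 ≡ 11^2 = 121 ≡ 121 (mod 611)
11^4 ≡ 121^2 = 14641 ≡ 588 (mod 611)
11^8 ≡ 588^2 = 345744 ≡ 529 (mod 611)
11^16 ≡ 529^2 = 279841 ≡ 3 (mod 611)
11^32 ≡ 3^2 = 9 ≡ 9 (mod 611)
11^64 ≡ 9^2 = 81 ≡ 81 (mod 611)
11^128 ≡ 81^2 = 6561 ≡ 451 (mod 611)
11^256 ≡ 451^2 = 203401 ≡ 549 (mod 611)
11^512 ≡ 549^2 = 301401 ≡ 178 (mod 611)
610 = 512 + 64 + 32 + 2 in binary powers of 2.
So 11^610 ≡ 178 · 81 · 9 · 121 ≡ 335 (mod 611).
Since 335 ≠ 1, base 11 is a Fermat witness: 611 is composite.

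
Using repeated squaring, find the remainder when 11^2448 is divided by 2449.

11^1 ≡ 11 (mod 2449)
11^2 ≡ 11^2 = 121 ≡ 121 (mod 2449)
11^4 ≡ 121^2 = 14641 ≡ 2396 (mod 2449)
11^8 ≡ 2396^2 = 5740816 ≡ 360 (mod 2449)
11^16 ≡ 360^2 = 129600 ≡ 2252 (mod 2449)
11^32 ≡ 2252^2 = 5071504 ≡ 2074 (mod 2449)
11^64 ≡ 2074^2 = 4301476 ≡ 1032 (mod 2449)
11^128 ≡ 1032^2 = 1065024 ≡ 2158 (mod 2449)
11^256 ≡ 2158^2 = 4656964 ≡ 1415 (mod 2449)
11^512 ≡ 1415^2 = 2002225 ≡ 1392 (mod 2449)
11^1024 ≡ 1392^2 = 1937664 ≡ 505 (mod 2449)
11^2048 ≡ 505^2 = 255025 ≡ 329 (mod 2449)
2448 = 2048 + 256 + 128 + 16 in binary powers of 2.
So 11^2448 ≡ 329 · 1415 · 2158 · 2252 ≡ 2141 (mod 2449).
Since 2141 ≠ 1, base 11 is a Fermat witness: 2449 is composite.

2141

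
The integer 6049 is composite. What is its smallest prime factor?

6049 is odd.
Digit sum 19, not divisible by 3.
Ends in 9: not divisible by 5.
7: 6049 = 7·864 + 1
11: 6049 = 11·549 + 10
13: 6049 = 13·465 + 4
17: 6049 = 17·355 + 14
19: 6049 = 19·318 + 7
23: 6049 = 23·263

23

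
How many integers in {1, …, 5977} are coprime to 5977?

5796

Factor: 5977 = 43 · 139.
φ(5977) = (43−1) · (139−1) = 42 · 138 = 5796.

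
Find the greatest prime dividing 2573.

2573 = 31 · 83
83 is prime.
So 2573 = 31 · 83; the largest prime factor is 83.

83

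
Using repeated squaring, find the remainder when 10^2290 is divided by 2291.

1048

10^1 ≡ 10 (mod 2291)
10^2 ≡ 10^2 = 100 ≡ 100 (mod 2291)
10^4 ≡ 100^2 = 10000 ≡ 836 (mod 2291)
10^8 ≡ 836^2 = 698896 ≡ 141 (mod 2291)
10^16 ≡ 141^2 = 19881 ≡ 1553 (mod 2291)
10^32 ≡ 1553^2 = 2411809 ≡ 1677 (mod 2291)
10^64 ≡ 1677^2 = 2812329 ≡ 1272 (mod 2291)
10^128 ≡ 1272^2 = 1617984 ≡ 538 (mod 2291)
10^256 ≡ 538^2 = 289444 ≡ 778 (mod 2291)
10^512 ≡ 778^2 = 605284 ≡ 460 (mod 2291)
10^1024 ≡ 460^2 = 211600 ≡ 828 (mod 2291)
10^2048 ≡ 828^2 = 685584 ≡ 575 (mod 2291)
2290 = 2048 + 128 + 64 + 32 + 16 + 2 in binary powers of 2.
So 10^2290 ≡ 575 · 538 · 1272 · 1677 · 1553 · 100 ≡ 1048 (mod 2291).
Since 1048 ≠ 1, base 10 is a Fermat witness: 2291 is composite.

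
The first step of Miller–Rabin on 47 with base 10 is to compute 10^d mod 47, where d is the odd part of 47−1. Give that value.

47 − 1 = 46 = 2^1 · 23, so d = 23.
10^1 ≡ 10 (mod 47)
10^2 ≡ 10^2 = 100 ≡ 6 (mod 47)
10^4 ≡ 6^2 = 36 ≡ 36 (mod 47)
10^8 ≡ 36^2 = 1296 ≡ 27 (mod 47)
10^16 ≡ 27^2 = 729 ≡ 24 (mod 47)
23 = 16 + 4 + 2 + 1 in binary powers of 2.
So 10^23 ≡ 24 · 36 · 6 · 10 ≡ 46 (mod 47).
Since 10^d ≡ 46 (mod 47), base 10 does not prove 47 composite.

46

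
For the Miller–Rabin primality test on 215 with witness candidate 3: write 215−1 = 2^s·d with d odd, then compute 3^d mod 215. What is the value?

215 − 1 = 214 = 2^1 · 107, so d = 107.
3^1 ≡ 3 (mod 215)
3^2 ≡ 3^2 = 9 ≡ 9 (mod 215)
3^4 ≡ 9^2 = 81 ≡ 81 (mod 215)
3^8 ≡ 81^2 = 6561 ≡ 111 (mod 215)
3^16 ≡ 111^2 = 12321 ≡ 66 (mod 215)
3^32 ≡ 66^2 = 4356 ≡ 56 (mod 215)
3^64 ≡ 56^2 = 3136 ≡ 126 (mod 215)
107 = 64 + 32 + 8 + 2 + 1 in binary powers of 2.
So 3^107 ≡ 126 · 56 · 111 · 9 · 3 ≡ 77 (mod 215).
Squaring chain: 77; never reaches −1, so base 3 is a Miller–Rabin witness that 215 is composite.

77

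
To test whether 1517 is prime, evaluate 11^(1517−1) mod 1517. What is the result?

11^1 ≡ 11 (mod 1517)
11^2 ≡ 11^2 = 121 ≡ 121 (mod 1517)
11^4 ≡ 121^2 = 14641 ≡ 988 (mod 1517)
11^8 ≡ 988^2 = 976144 ≡ 713 (mod 1517)
11^16 ≡ 713^2 = 508369 ≡ 174 (mod 1517)
11^32 ≡ 174^2 = 30276 ≡ 1453 (mod 1517)
11^64 ≡ 1453^2 = 2111209 ≡ 1062 (mod 1517)
11^128 ≡ 1062^2 = 1127844 ≡ 713 (mod 1517)
11^256 ≡ 713^2 = 508369 ≡ 174 (mod 1517)
11^512 ≡ 174^2 = 30276 ≡ 1453 (mod 1517)
11^1024 ≡ 1453^2 = 2111209 ≡ 1062 (mod 1517)
1516 = 1024 + 256 + 128 + 64 + 32 + 8 + 4 in binary powers of 2.
So 11^1516 ≡ 1062 · 174 · 713 · 1062 · 1453 · 713 · 988 ≡ 359 (mod 1517).
Since 359 ≠ 1, base 11 is a Fermat witness: 1517 is composite.

359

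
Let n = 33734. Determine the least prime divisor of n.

33734 is even: 2 divides it.

2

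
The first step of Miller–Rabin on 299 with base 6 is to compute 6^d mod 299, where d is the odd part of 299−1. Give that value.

299 − 1 = 298 = 2^1 · 149, so d = 149.
6^1 ≡ 6 (mod 299)
6^2 ≡ 6^2 = 36 ≡ 36 (mod 299)
6^4 ≡ 36^2 = 1296 ≡ 100 (mod 299)
6^8 ≡ 100^2 = 10000 ≡ 133 (mod 299)
6^16 ≡ 133^2 = 17689 ≡ 48 (mod 299)
6^32 ≡ 48^2 = 2304 ≡ 211 (mod 299)
6^64 ≡ 211^2 = 44521 ≡ 269 (mod 299)
6^128 ≡ 269^2 = 72361 ≡ 3 (mod 299)
149 = 128 + 16 + 4 + 1 in binary powers of 2.
So 6^149 ≡ 3 · 48 · 100 · 6 ≡ 288 (mod 299).
Squaring chain: 288; never reaches −1, so base 6 is a Miller–Rabin witness that 299 is composite.

288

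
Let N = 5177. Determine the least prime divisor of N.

5177 is odd.
Digit sum 20, not divisible by 3.
Ends in 7: not divisible by 5.
7: 5177 = 7·739 + 4
11: 5177 = 11·470 + 7
13: 5177 = 13·398 + 3
17: 5177 = 17·304 + 9
19: 5177 = 19·272 + 9
23: 5177 = 23·225 + 2
29: 5177 = 29·178 + 15
31: 5177 = 31·167

31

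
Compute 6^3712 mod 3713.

6^1 ≡ 6 (mod 3713)
6^2 ≡ 6^2 = 36 ≡ 36 (mod 3713)
6^4 ≡ 36^2 = 1296 ≡ 1296 (mod 3713)
6^8 ≡ 1296^2 = 1679616 ≡ 1340 (mod 3713)
6^16 ≡ 1340^2 = 1795600 ≡ 2221 (mod 3713)
6^32 ≡ 2221^2 = 4932841 ≡ 1977 (mod 3713)
6^64 ≡ 1977^2 = 3908529 ≡ 2453 (mod 3713)
6^128 ≡ 2453^2 = 6017209 ≡ 2149 (mod 3713)
6^256 ≡ 2149^2 = 4618201 ≡ 2942 (mod 3713)
6^512 ≡ 2942^2 = 8655364 ≡ 361 (mod 3713)
6^1024 ≡ 361^2 = 130321 ≡ 366 (mod 3713)
6^2048 ≡ 366^2 = 133956 ≡ 288 (mod 3713)
3712 = 2048 + 1024 + 512 + 128 in binary powers of 2.
So 6^3712 ≡ 288 · 366 · 361 · 2149 ≡ 1225 (mod 3713).
Since 1225 ≠ 1, base 6 is a Fermat witness: 3713 is composite.

1225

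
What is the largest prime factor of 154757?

154757 = 43 · 3599
3599 = 59 · 61
61 is prime.
So 154757 = 43 · 59 · 61; the largest prime factor is 61.

61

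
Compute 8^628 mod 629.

8^1 ≡ 8 (mod 629)
8^2 ≡ 8^2 = 64 ≡ 64 (mod 629)
8^4 ≡ 64^2 = 4096 ≡ 322 (mod 629)
8^8 ≡ 322^2 = 103684 ≡ 528 (mod 629)
8^16 ≡ 528^2 = 278784 ≡ 137 (mod 629)
8^32 ≡ 137^2 = 18769 ≡ 528 (mod 629)
8^64 ≡ 528^2 = 278784 ≡ 137 (mod 629)
8^128 ≡ 137^2 = 18769 ≡ 528 (mod 629)
8^256 ≡ 528^2 = 278784 ≡ 137 (mod 629)
8^512 ≡ 137^2 = 18769 ≡ 528 (mod 629)
628 = 512 + 64 + 32 + 16 + 4 in binary powers of 2.
So 8^628 ≡ 528 · 137 · 528 · 137 · 322 ≡ 322 (mod 629).
Since 322 ≠ 1, base 8 is a Fermat witness: 629 is composite.

322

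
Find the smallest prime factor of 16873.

47

16873 is odd.
Digit sum 25, not divisible by 3.
Ends in 3: not divisible by 5.
7: 16873 = 7·2410 + 3
11: 16873 = 11·1533 + 10
13: 16873 = 13·1297 + 12
17: 16873 = 17·992 + 9
19: 16873 = 19·888 + 1
23: 16873 = 23·733 + 14
29: 16873 = 29·581 + 24
31: 16873 = 31·544 + 9
37: 16873 = 37·456 + 1
41: 16873 = 41·411 + 22
43: 16873 = 43·392 + 17
47: 16873 = 47·359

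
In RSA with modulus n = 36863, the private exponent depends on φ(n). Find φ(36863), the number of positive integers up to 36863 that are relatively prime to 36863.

Factor: 36863 = 191 · 193.
φ(36863) = (191−1) · (193−1) = 190 · 192 = 36480.

36480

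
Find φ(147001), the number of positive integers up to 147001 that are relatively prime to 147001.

Factor: 147001 = 29 · 37 · 137.
φ(147001) = (29−1) · (37−1) · (137−1) = 28 · 36 · 136 = 137088.

137088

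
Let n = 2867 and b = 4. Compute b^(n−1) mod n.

972

4^1 ≡ 4 (mod 2867)
4^2 ≡ 4^2 = 16 ≡ 16 (mod 2867)
4^4 ≡ 16^2 = 256 ≡ 256 (mod 2867)
4^8 ≡ 256^2 = 65536 ≡ 2462 (mod 2867)
4^16 ≡ 2462^2 = 6061444 ≡ 606 (mod 2867)
4^32 ≡ 606^2 = 367236 ≡ 260 (mod 2867)
4^64 ≡ 260^2 = 67600 ≡ 1659 (mod 2867)
4^128 ≡ 1659^2 = 2752281 ≡ 2828 (mod 2867)
4^256 ≡ 2828^2 = 7997584 ≡ 1521 (mod 2867)
4^512 ≡ 1521^2 = 2313441 ≡ 2639 (mod 2867)
4^1024 ≡ 2639^2 = 6964321 ≡ 378 (mod 2867)
4^2048 ≡ 378^2 = 142884 ≡ 2401 (mod 2867)
2866 = 2048 + 512 + 256 + 32 + 16 + 2 in binary powers of 2.
So 4^2866 ≡ 2401 · 2639 · 1521 · 260 · 606 · 16 ≡ 972 (mod 2867).
Since 972 ≠ 1, base 4 is a Fermat witness: 2867 is composite.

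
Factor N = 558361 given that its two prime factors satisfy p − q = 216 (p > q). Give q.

Since p = q + 216, we have 558361 = q(q + 216), so q² + 216q − 558361 = 0.
Discriminant: 216² + 4·558361 = 46656 + 2233444 = 2280100; √2280100 = 1510.
q = (−216 + 1510)/2 = 647, and p = q + 216 = 863.
Check: 647 · 863 = 558361.

647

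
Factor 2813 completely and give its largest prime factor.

2813 = 29 · 97
97 is prime.
So 2813 = 29 · 97; the largest prime factor is 97.

97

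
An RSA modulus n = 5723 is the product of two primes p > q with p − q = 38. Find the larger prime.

Since p = q + 38, we have 5723 = q(q + 38), so q² + 38q − 5723 = 0.
Discriminant: 38² + 4·5723 = 1444 + 22892 = 24336; √24336 = 156.
q = (−38 + 156)/2 = 59, and p = q + 38 = 97.
Check: 59 · 97 = 5723.

97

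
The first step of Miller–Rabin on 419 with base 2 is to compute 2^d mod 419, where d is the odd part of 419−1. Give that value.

418

419 − 1 = 418 = 2^1 · 209, so d = 209.
2^1 ≡ 2 (mod 419)
2^2 ≡ 2^2 = 4 ≡ 4 (mod 419)
2^4 ≡ 4^2 = 16 ≡ 16 (mod 419)
2^8 ≡ 16^2 = 256 ≡ 256 (mod 419)
2^16 ≡ 256^2 = 65536 ≡ 172 (mod 419)
2^32 ≡ 172^2 = 29584 ≡ 254 (mod 419)
2^64 ≡ 254^2 = 64516 ≡ 409 (mod 419)
2^128 ≡ 409^2 = 167281 ≡ 100 (mod 419)
209 = 128 + 64 + 16 + 1 in binary powers of 2.
So 2^209 ≡ 100 · 409 · 172 · 2 ≡ 418 (mod 419).
Since 2^d ≡ 418 (mod 419), base 2 does not prove 419 composite.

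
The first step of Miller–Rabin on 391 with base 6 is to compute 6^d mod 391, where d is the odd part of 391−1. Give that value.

386

391 − 1 = 390 = 2^1 · 195, so d = 195.
6^1 ≡ 6 (mod 391)
6^2 ≡ 6^2 = 36 ≡ 36 (mod 391)
6^4 ≡ 36^2 = 1296 ≡ 123 (mod 391)
6^8 ≡ 123^2 = 15129 ≡ 271 (mod 391)
6^16 ≡ 271^2 = 73441 ≡ 324 (mod 391)
6^32 ≡ 324^2 = 104976 ≡ 188 (mod 391)
6^64 ≡ 188^2 = 35344 ≡ 154 (mod 391)
6^128 ≡ 154^2 = 23716 ≡ 256 (mod 391)
195 = 128 + 64 + 2 + 1 in binary powers of 2.
So 6^195 ≡ 256 · 154 · 36 · 6 ≡ 386 (mod 391).
Squaring chain: 386; never reaches −1, so base 6 is a Miller–Rabin witness that 391 is composite.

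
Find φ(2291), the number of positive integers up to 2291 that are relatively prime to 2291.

Factor: 2291 = 29 · 79.
φ(2291) = (29−1) · (79−1) = 28 · 78 = 2184.

2184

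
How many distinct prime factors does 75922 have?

75922 = 2 · 37961
37961 = 7 · 5423
5423 = 11 · 493
493 = 17 · 29
75922 = 2 · 7 · 11 · 17 · 29, which has 5 distinct prime factors.

5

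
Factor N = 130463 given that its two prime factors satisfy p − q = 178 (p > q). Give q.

283

Since p = q + 178, we have 130463 = q(q + 178), so q² + 178q − 130463 = 0.
Discriminant: 178² + 4·130463 = 31684 + 521852 = 553536; √553536 = 744.
q = (−178 + 744)/2 = 283, and p = q + 178 = 461.
Check: 283 · 461 = 130463.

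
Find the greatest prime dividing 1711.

1711 = 29 · 59
59 is prime.
So 1711 = 29 · 59; the largest prime factor is 59.

59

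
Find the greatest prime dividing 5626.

97

5626 = 2 · 2813
2813 = 29 · 97
97 is prime.
So 5626 = 2 · 29 · 97; the largest prime factor is 97.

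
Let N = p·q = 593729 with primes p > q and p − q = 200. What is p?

877

Since p = q + 200, we have 593729 = q(q + 200), so q² + 200q − 593729 = 0.
Discriminant: 200² + 4·593729 = 40000 + 2374916 = 2414916; √2414916 = 1554.
q = (−200 + 1554)/2 = 677, and p = q + 200 = 877.
Check: 677 · 877 = 593729.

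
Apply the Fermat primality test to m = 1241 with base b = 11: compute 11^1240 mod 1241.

1172

11^1 ≡ 11 (mod 1241)
11^2 ≡ 11^2 = 121 ≡ 121 (mod 1241)
11^4 ≡ 121^2 = 14641 ≡ 990 (mod 1241)
11^8 ≡ 990^2 = 980100 ≡ 951 (mod 1241)
11^16 ≡ 951^2 = 904401 ≡ 953 (mod 1241)
11^32 ≡ 953^2 = 908209 ≡ 1038 (mod 1241)
11^64 ≡ 1038^2 = 1077444 ≡ 256 (mod 1241)
11^128 ≡ 256^2 = 65536 ≡ 1004 (mod 1241)
11^256 ≡ 1004^2 = 1008016 ≡ 324 (mod 1241)
11^512 ≡ 324^2 = 104976 ≡ 732 (mod 1241)
11^1024 ≡ 732^2 = 535824 ≡ 953 (mod 1241)
1240 = 1024 + 128 + 64 + 16 + 8 in binary powers of 2.
So 11^1240 ≡ 953 · 1004 · 256 · 953 · 951 ≡ 1172 (mod 1241).
Since 1172 ≠ 1, base 11 is a Fermat witness: 1241 is composite.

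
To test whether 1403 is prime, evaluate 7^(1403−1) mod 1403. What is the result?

7^1 ≡ 7 (mod 1403)
7^2 ≡ 7^2 = 49 ≡ 49 (mod 1403)
7^4 ≡ 49^2 = 2401 ≡ 998 (mod 1403)
7^8 ≡ 998^2 = 996004 ≡ 1277 (mod 1403)
7^16 ≡ 1277^2 = 1630729 ≡ 443 (mod 1403)
7^32 ≡ 443^2 = 196249 ≡ 1232 (mod 1403)
7^64 ≡ 1232^2 = 1517824 ≡ 1181 (mod 1403)
7^128 ≡ 1181^2 = 1394761 ≡ 179 (mod 1403)
7^256 ≡ 179^2 = 32041 ≡ 1175 (mod 1403)
7^512 ≡ 1175^2 = 1380625 ≡ 73 (mod 1403)
7^1024 ≡ 73^2 = 5329 ≡ 1120 (mod 1403)
1402 = 1024 + 256 + 64 + 32 + 16 + 8 + 2 in binary powers of 2.
So 7^1402 ≡ 1120 · 1175 · 1181 · 1232 · 443 · 1277 · 49 ≡ 351 (mod 1403).
Since 351 ≠ 1, base 7 is a Fermat witness: 1403 is composite.

351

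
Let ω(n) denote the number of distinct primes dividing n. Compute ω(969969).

6

969969 = 3 · 323323
323323 = 7 · 46189
46189 = 11 · 4199
4199 = 13 · 323
323 = 17 · 19
969969 = 3 · 7 · 11 · 13 · 17 · 19, which has 6 distinct prime factors.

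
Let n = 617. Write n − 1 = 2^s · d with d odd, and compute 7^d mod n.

617 − 1 = 616 = 2^3 · 77, so d = 77.
7^1 ≡ 7 (mod 617)
7^2 ≡ 7^2 = 49 ≡ 49 (mod 617)
7^4 ≡ 49^2 = 2401 ≡ 550 (mod 617)
7^8 ≡ 550^2 = 302500 ≡ 170 (mod 617)
7^16 ≡ 170^2 = 28900 ≡ 518 (mod 617)
7^32 ≡ 518^2 = 268324 ≡ 546 (mod 617)
7^64 ≡ 546^2 = 298116 ≡ 105 (mod 617)
77 = 64 + 8 + 4 + 1 in binary powers of 2.
So 7^77 ≡ 105 · 170 · 550 · 7 ≡ 423 (mod 617).
Squaring chain: 423 → 616 → 1; reaches −1, so base 7 does not prove 617 composite.

423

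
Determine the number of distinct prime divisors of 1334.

1334 = 2 · 667
667 = 23 · 29
1334 = 2 · 23 · 29, which has 3 distinct prime factors.

3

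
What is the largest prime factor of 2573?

2573 = 31 · 83
83 is prime.
So 2573 = 31 · 83; the largest prime factor is 83.

83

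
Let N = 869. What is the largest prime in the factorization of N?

869 = 11 · 79
79 is prime.
So 869 = 11 · 79; the largest prime factor is 79.

79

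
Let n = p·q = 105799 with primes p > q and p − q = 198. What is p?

439

Since p = q + 198, we have 105799 = q(q + 198), so q² + 198q − 105799 = 0.
Discriminant: 198² + 4·105799 = 39204 + 423196 = 462400; √462400 = 680.
q = (−198 + 680)/2 = 241, and p = q + 198 = 439.
Check: 241 · 439 = 105799.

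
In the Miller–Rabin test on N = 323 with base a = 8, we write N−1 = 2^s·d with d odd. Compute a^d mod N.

323 − 1 = 322 = 2^1 · 161, so d = 161.
8^1 ≡ 8 (mod 323)
8^2 ≡ 8^2 = 64 ≡ 64 (mod 323)
8^4 ≡ 64^2 = 4096 ≡ 220 (mod 323)
8^8 ≡ 220^2 = 48400 ≡ 273 (mod 323)
8^16 ≡ 273^2 = 74529 ≡ 239 (mod 323)
8^32 ≡ 239^2 = 57121 ≡ 273 (mod 323)
8^64 ≡ 273^2 = 74529 ≡ 239 (mod 323)
8^128 ≡ 239^2 = 57121 ≡ 273 (mod 323)
161 = 128 + 32 + 1 in binary powers of 2.
So 8^161 ≡ 273 · 273 · 8 ≡ 297 (mod 323).
Squaring chain: 297; never reaches −1, so base 8 is a Miller–Rabin witness that 323 is composite.

297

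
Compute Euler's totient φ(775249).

Factor: 775249 = 61 · 71 · 179.
φ(775249) = (61−1) · (71−1) · (179−1) = 60 · 70 · 178 = 747600.

747600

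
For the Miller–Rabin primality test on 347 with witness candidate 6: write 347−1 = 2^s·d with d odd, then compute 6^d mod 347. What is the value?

347 − 1 = 346 = 2^1 · 173, so d = 173.
6^1 ≡ 6 (mod 347)
6^2 ≡ 6^2 = 36 ≡ 36 (mod 347)
6^4 ≡ 36^2 = 1296 ≡ 255 (mod 347)
6^8 ≡ 255^2 = 65025 ≡ 136 (mod 347)
6^16 ≡ 136^2 = 18496 ≡ 105 (mod 347)
6^32 ≡ 105^2 = 11025 ≡ 268 (mod 347)
6^64 ≡ 268^2 = 71824 ≡ 342 (mod 347)
6^128 ≡ 342^2 = 116964 ≡ 25 (mod 347)
173 = 128 + 32 + 8 + 4 + 1 in binary powers of 2.
So 6^173 ≡ 25 · 268 · 136 · 255 · 6 ≡ 346 (mod 347).
Since 6^d ≡ 346 (mod 347), base 6 does not prove 347 composite.

346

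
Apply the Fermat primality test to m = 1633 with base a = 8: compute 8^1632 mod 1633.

324

8^1 ≡ 8 (mod 1633)
8^2 ≡ 8^2 = 64 ≡ 64 (mod 1633)
8^4 ≡ 64^2 = 4096 ≡ 830 (mod 1633)
8^8 ≡ 830^2 = 688900 ≡ 1407 (mod 1633)
8^16 ≡ 1407^2 = 1979649 ≡ 453 (mod 1633)
8^32 ≡ 453^2 = 205209 ≡ 1084 (mod 1633)
8^64 ≡ 1084^2 = 1175056 ≡ 929 (mod 1633)
8^128 ≡ 929^2 = 863041 ≡ 817 (mod 1633)
8^256 ≡ 817^2 = 667489 ≡ 1225 (mod 1633)
8^512 ≡ 1225^2 = 1500625 ≡ 1531 (mod 1633)
8^1024 ≡ 1531^2 = 2343961 ≡ 606 (mod 1633)
1632 = 1024 + 512 + 64 + 32 in binary powers of 2.
So 8^1632 ≡ 606 · 1531 · 929 · 1084 ≡ 324 (mod 1633).
Since 324 ≠ 1, base 8 is a Fermat witness: 1633 is composite.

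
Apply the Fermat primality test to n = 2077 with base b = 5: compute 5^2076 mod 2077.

5^1 ≡ 5 (mod 2077)
5^2 ≡ 5^2 = 25 ≡ 25 (mod 2077)
5^4 ≡ 25^2 = 625 ≡ 625 (mod 2077)
5^8 ≡ 625^2 = 390625 ≡ 149 (mod 2077)
5^16 ≡ 149^2 = 22201 ≡ 1431 (mod 2077)
5^32 ≡ 1431^2 = 2047761 ≡ 1916 (mod 2077)
5^64 ≡ 1916^2 = 3671056 ≡ 997 (mod 2077)
5^128 ≡ 997^2 = 994009 ≡ 1203 (mod 2077)
5^256 ≡ 1203^2 = 1447209 ≡ 1617 (mod 2077)
5^512 ≡ 1617^2 = 2614689 ≡ 1823 (mod 2077)
5^1024 ≡ 1823^2 = 3323329 ≡ 129 (mod 2077)
5^2048 ≡ 129^2 = 16641 ≡ 25 (mod 2077)
2076 = 2048 + 16 + 8 + 4 in binary powers of 2.
So 5^2076 ≡ 25 · 1431 · 149 · 625 ≡ 1489 (mod 2077).
Since 1489 ≠ 1, base 5 is a Fermat witness: 2077 is composite.

1489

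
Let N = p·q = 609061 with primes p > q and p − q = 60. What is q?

751

Since p = q + 60, we have 609061 = q(q + 60), so q² + 60q − 609061 = 0.
Discriminant: 60² + 4·609061 = 3600 + 2436244 = 2439844; √2439844 = 1562.
q = (−60 + 1562)/2 = 751, and p = q + 60 = 811.
Check: 751 · 811 = 609061.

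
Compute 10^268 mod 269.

1

10^1 ≡ 10 (mod 269)
10^2 ≡ 10^2 = 100 ≡ 100 (mod 269)
10^4 ≡ 100^2 = 10000 ≡ 47 (mod 269)
10^8 ≡ 47^2 = 2209 ≡ 57 (mod 269)
10^16 ≡ 57^2 = 3249 ≡ 21 (mod 269)
10^32 ≡ 21^2 = 441 ≡ 172 (mod 269)
10^64 ≡ 172^2 = 29584 ≡ 263 (mod 269)
10^128 ≡ 263^2 = 69169 ≡ 36 (mod 269)
10^256 ≡ 36^2 = 1296 ≡ 220 (mod 269)
268 = 256 + 8 + 4 in binary powers of 2.
So 10^268 ≡ 220 · 57 · 47 ≡ 1 (mod 269).
Since the result is 1, base 10 gives no evidence that 269 is composite.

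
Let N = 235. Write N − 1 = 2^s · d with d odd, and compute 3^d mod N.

235 − 1 = 234 = 2^1 · 117, so d = 117.
3^1 ≡ 3 (mod 235)
3^2 ≡ 3^2 = 9 ≡ 9 (mod 235)
3^4 ≡ 9^2 = 81 ≡ 81 (mod 235)
3^8 ≡ 81^2 = 6561 ≡ 216 (mod 235)
3^16 ≡ 216^2 = 46656 ≡ 126 (mod 235)
3^32 ≡ 126^2 = 15876 ≡ 131 (mod 235)
3^64 ≡ 131^2 = 17161 ≡ 6 (mod 235)
117 = 64 + 32 + 16 + 4 + 1 in binary powers of 2.
So 3^117 ≡ 6 · 131 · 126 · 81 · 3 ≡ 103 (mod 235).
Squaring chain: 103; never reaches −1, so base 3 is a Miller–Rabin witness that 235 is composite.

103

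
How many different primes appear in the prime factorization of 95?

95 = 5 · 19
95 = 5 · 19, which has 2 distinct prime factors.

2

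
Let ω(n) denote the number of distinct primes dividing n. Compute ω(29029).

29029 = 7 · 4147
4147 = 11 · 377
377 = 13 · 29
29029 = 7 · 11 · 13 · 29, which has 4 distinct prime factors.

4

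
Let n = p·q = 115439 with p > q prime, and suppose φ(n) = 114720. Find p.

φ(n) = (p−1)(q−1) = n − (p+q) + 1, so p + q = 115439 − 114720 + 1 = 720.
p and q are the roots of t² − 720t + 115439 = 0.
Discriminant: 720² − 4·115439 = 518400 − 461756 = 56644; √56644 = 238.
q = (720 − 238)/2 = 241, p = (720 + 238)/2 = 479.
Check: 241 · 479 = 115439.

479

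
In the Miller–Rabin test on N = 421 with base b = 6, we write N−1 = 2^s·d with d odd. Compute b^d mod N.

421 − 1 = 420 = 2^2 · 105, so d = 105.
6^1 ≡ 6 (mod 421)
6^2 ≡ 6^2 = 36 ≡ 36 (mod 421)
6^4 ≡ 36^2 = 1296 ≡ 33 (mod 421)
6^8 ≡ 33^2 = 1089 ≡ 247 (mod 421)
6^16 ≡ 247^2 = 61009 ≡ 385 (mod 421)
6^32 ≡ 385^2 = 148225 ≡ 33 (mod 421)
6^64 ≡ 33^2 = 1089 ≡ 247 (mod 421)
105 = 64 + 32 + 8 + 1 in binary powers of 2.
So 6^105 ≡ 247 · 33 · 247 · 6 ≡ 29 (mod 421).
Squaring chain: 29 → 420; reaches −1, so base 6 does not prove 421 composite.

29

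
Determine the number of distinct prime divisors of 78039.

78039 = 3^2 · 8671
8671 = 13 · 667
667 = 23 · 29
78039 = 3^2 · 13 · 23 · 29, which has 4 distinct prime factors.

4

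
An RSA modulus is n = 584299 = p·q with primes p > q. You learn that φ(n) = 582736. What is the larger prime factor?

φ(n) = (p−1)(q−1) = n − (p+q) + 1, so p + q = 584299 − 582736 + 1 = 1564.
p and q are the roots of t² − 1564t + 584299 = 0.
Discriminant: 1564² − 4·584299 = 2446096 − 2337196 = 108900; √108900 = 330.
q = (1564 − 330)/2 = 617, p = (1564 + 330)/2 = 947.
Check: 617 · 947 = 584299.

947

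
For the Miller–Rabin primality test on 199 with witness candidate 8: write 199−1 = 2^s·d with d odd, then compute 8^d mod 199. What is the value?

199 − 1 = 198 = 2^1 · 99, so d = 99.
8^1 ≡ 8 (mod 199)
8^2 ≡ 8^2 = 64 ≡ 64 (mod 199)
8^4 ≡ 64^2 = 4096 ≡ 116 (mod 199)
8^8 ≡ 116^2 = 13456 ≡ 123 (mod 199)
8^16 ≡ 123^2 = 15129 ≡ 5 (mod 199)
8^32 ≡ 5^2 = 25 ≡ 25 (mod 199)
8^64 ≡ 25^2 = 625 ≡ 28 (mod 199)
99 = 64 + 32 + 2 + 1 in binary powers of 2.
So 8^99 ≡ 28 · 25 · 64 · 8 ≡ 1 (mod 199).
Since 8^d ≡ 1 (mod 199), base 8 does not prove 199 composite.

1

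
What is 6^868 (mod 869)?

840

6^1 ≡ 6 (mod 869)
6^2 ≡ 6^2 = 36 ≡ 36 (mod 869)
6^4 ≡ 36^2 = 1296 ≡ 427 (mod 869)
6^8 ≡ 427^2 = 182329 ≡ 708 (mod 869)
6^16 ≡ 708^2 = 501264 ≡ 720 (mod 869)
6^32 ≡ 720^2 = 518400 ≡ 476 (mod 869)
6^64 ≡ 476^2 = 226576 ≡ 636 (mod 869)
6^128 ≡ 636^2 = 404496 ≡ 411 (mod 869)
6^256 ≡ 411^2 = 168921 ≡ 335 (mod 869)
6^512 ≡ 335^2 = 112225 ≡ 124 (mod 869)
868 = 512 + 256 + 64 + 32 + 4 in binary powers of 2.
So 6^868 ≡ 124 · 335 · 636 · 476 · 427 ≡ 840 (mod 869).
Since 840 ≠ 1, base 6 is a Fermat witness: 869 is composite.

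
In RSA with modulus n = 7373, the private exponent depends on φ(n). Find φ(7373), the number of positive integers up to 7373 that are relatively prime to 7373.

7200

Factor: 7373 = 73 · 101.
φ(7373) = (73−1) · (101−1) = 72 · 100 = 7200.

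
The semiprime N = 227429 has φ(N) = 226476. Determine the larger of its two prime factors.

φ(n) = (p−1)(q−1) = n − (p+q) + 1, so p + q = 227429 − 226476 + 1 = 954.
p and q are the roots of t² − 954t + 227429 = 0.
Discriminant: 954² − 4·227429 = 910116 − 909716 = 400; √400 = 20.
q = (954 − 20)/2 = 467, p = (954 + 20)/2 = 487.
Check: 467 · 487 = 227429.

487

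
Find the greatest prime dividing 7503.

61

7503 = 3 · 2501
2501 = 41 · 61
61 is prime.
So 7503 = 3 · 41 · 61; the largest prime factor is 61.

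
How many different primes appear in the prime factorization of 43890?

6

43890 = 2 · 21945
21945 = 3 · 7315
7315 = 5 · 1463
1463 = 7 · 209
209 = 11 · 19
43890 = 2 · 3 · 5 · 7 · 11 · 19, which has 6 distinct prime factors.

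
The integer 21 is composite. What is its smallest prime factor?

3

21 is odd.
Digit sum 3, divisible by 3.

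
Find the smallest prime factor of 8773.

31

8773 is odd.
Digit sum 25, not divisible by 3.
Ends in 3: not divisible by 5.
7: 8773 = 7·1253 + 2
11: 8773 = 11·797 + 6
13: 8773 = 13·674 + 11
17: 8773 = 17·516 + 1
19: 8773 = 19·461 + 14
23: 8773 = 23·381 + 10
29: 8773 = 29·302 + 15
31: 8773 = 31·283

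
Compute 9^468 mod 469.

64

9^1 ≡ 9 (mod 469)
9^2 ≡ 9^2 = 81 ≡ 81 (mod 469)
9^4 ≡ 81^2 = 6561 ≡ 464 (mod 469)
9^8 ≡ 464^2 = 215296 ≡ 25 (mod 469)
9^16 ≡ 25^2 = 625 ≡ 156 (mod 469)
9^32 ≡ 156^2 = 24336 ≡ 417 (mod 469)
9^64 ≡ 417^2 = 173889 ≡ 359 (mod 469)
9^128 ≡ 359^2 = 128881 ≡ 375 (mod 469)
9^256 ≡ 375^2 = 140625 ≡ 394 (mod 469)
468 = 256 + 128 + 64 + 16 + 4 in binary powers of 2.
So 9^468 ≡ 394 · 375 · 359 · 156 · 464 ≡ 64 (mod 469).
Since 64 ≠ 1, base 9 is a Fermat witness: 469 is composite.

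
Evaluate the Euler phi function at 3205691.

Factor: 3205691 = 89 · 181 · 199.
φ(3205691) = (89−1) · (181−1) · (199−1) = 88 · 180 · 198 = 3136320.

3136320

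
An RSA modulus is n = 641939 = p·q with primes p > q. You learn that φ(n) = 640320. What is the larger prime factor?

φ(n) = (p−1)(q−1) = n − (p+q) + 1, so p + q = 641939 − 640320 + 1 = 1620.
p and q are the roots of t² − 1620t + 641939 = 0.
Discriminant: 1620² − 4·641939 = 2624400 − 2567756 = 56644; √56644 = 238.
q = (1620 − 238)/2 = 691, p = (1620 + 238)/2 = 929.
Check: 691 · 929 = 641939.

929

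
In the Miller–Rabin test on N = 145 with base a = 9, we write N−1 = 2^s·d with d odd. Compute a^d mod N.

145 − 1 = 144 = 2^4 · 9, so d = 9.
9^1 ≡ 9 (mod 145)
9^2 ≡ 9^2 = 81 ≡ 81 (mod 145)
9^4 ≡ 81^2 = 6561 ≡ 36 (mod 145)
9^8 ≡ 36^2 = 1296 ≡ 136 (mod 145)
9 = 8 + 1 in binary powers of 2.
So 9^9 ≡ 136 · 9 ≡ 64 (mod 145).
Squaring chain: 64 → 36 → 136 → 81; never reaches −1, so base 9 is a Miller–Rabin witness that 145 is composite.

64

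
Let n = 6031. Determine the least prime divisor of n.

37

6031 is odd.
Digit sum 10, not divisible by 3.
Ends in 1: not divisible by 5.
7: 6031 = 7·861 + 4
11: 6031 = 11·548 + 3
13: 6031 = 13·463 + 12
17: 6031 = 17·354 + 13
19: 6031 = 19·317 + 8
23: 6031 = 23·262 + 5
29: 6031 = 29·207 + 28
31: 6031 = 31·194 + 17
37: 6031 = 37·163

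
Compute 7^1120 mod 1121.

7^1 ≡ 7 (mod 1121)
7^2 ≡ 7^2 = 49 ≡ 49 (mod 1121)
7^4 ≡ 49^2 = 2401 ≡ 159 (mod 1121)
7^8 ≡ 159^2 = 25281 ≡ 619 (mod 1121)
7^16 ≡ 619^2 = 383161 ≡ 900 (mod 1121)
7^32 ≡ 900^2 = 810000 ≡ 638 (mod 1121)
7^64 ≡ 638^2 = 407044 ≡ 121 (mod 1121)
7^128 ≡ 121^2 = 14641 ≡ 68 (mod 1121)
7^256 ≡ 68^2 = 4624 ≡ 140 (mod 1121)
7^512 ≡ 140^2 = 19600 ≡ 543 (mod 1121)
7^1024 ≡ 543^2 = 294849 ≡ 26 (mod 1121)
1120 = 1024 + 64 + 32 in binary powers of 2.
So 7^1120 ≡ 26 · 121 · 638 ≡ 558 (mod 1121).
Since 558 ≠ 1, base 7 is a Fermat witness: 1121 is composite.

558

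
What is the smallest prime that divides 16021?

37

16021 is odd.
Digit sum 10, not divisible by 3.
Ends in 1: not divisible by 5.
7: 16021 = 7·2288 + 5
11: 16021 = 11·1456 + 5
13: 16021 = 13·1232 + 5
17: 16021 = 17·942 + 7
19: 16021 = 19·843 + 4
23: 16021 = 23·696 + 13
29: 16021 = 29·552 + 13
31: 16021 = 31·516 + 25
37: 16021 = 37·433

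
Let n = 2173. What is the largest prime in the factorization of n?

53

2173 = 41 · 53
53 is prime.
So 2173 = 41 · 53; the largest prime factor is 53.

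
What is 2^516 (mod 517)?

2^1 ≡ 2 (mod 517)
2^2 ≡ 2^2 = 4 ≡ 4 (mod 517)
2^4 ≡ 4^2 = 16 ≡ 16 (mod 517)
2^8 ≡ 16^2 = 256 ≡ 256 (mod 517)
2^16 ≡ 256^2 = 65536 ≡ 394 (mod 517)
2^32 ≡ 394^2 = 155236 ≡ 136 (mod 517)
2^64 ≡ 136^2 = 18496 ≡ 401 (mod 517)
2^128 ≡ 401^2 = 160801 ≡ 14 (mod 517)
2^256 ≡ 14^2 = 196 ≡ 196 (mod 517)
2^512 ≡ 196^2 = 38416 ≡ 158 (mod 517)
516 = 512 + 4 in binary powers of 2.
So 2^516 ≡ 158 · 16 ≡ 460 (mod 517).
Since 460 ≠ 1, base 2 is a Fermat witness: 517 is composite.

460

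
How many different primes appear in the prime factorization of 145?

2

145 = 5 · 29
145 = 5 · 29, which has 2 distinct prime factors.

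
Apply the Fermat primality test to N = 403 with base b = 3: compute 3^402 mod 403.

287

3^1 ≡ 3 (mod 403)
3^2 ≡ 3^2 = 9 ≡ 9 (mod 403)
3^4 ≡ 9^2 = 81 ≡ 81 (mod 403)
3^8 ≡ 81^2 = 6561 ≡ 113 (mod 403)
3^16 ≡ 113^2 = 12769 ≡ 276 (mod 403)
3^32 ≡ 276^2 = 76176 ≡ 9 (mod 403)
3^64 ≡ 9^2 = 81 ≡ 81 (mod 403)
3^128 ≡ 81^2 = 6561 ≡ 113 (mod 403)
3^256 ≡ 113^2 = 12769 ≡ 276 (mod 403)
402 = 256 + 128 + 16 + 2 in binary powers of 2.
So 3^402 ≡ 276 · 113 · 276 · 9 ≡ 287 (mod 403).
Since 287 ≠ 1, base 3 is a Fermat witness: 403 is composite.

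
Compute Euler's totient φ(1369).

Factor: 1369 = 37^2.
φ(1369) = 37^1·(37−1) = 1332.

1332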